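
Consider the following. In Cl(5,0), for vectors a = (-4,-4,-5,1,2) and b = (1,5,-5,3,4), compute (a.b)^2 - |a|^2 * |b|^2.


a . b = (-4)*1 + (-4)*5 + (-5)*(-5) + 1*3 + 2*4
= -4 + (-20) + 25 + 3 + 8 = 12
|a|^2 = (-4)^2 + (-4)^2 + (-5)^2 + 1^2 + 2^2 = 62
|b|^2 = 1^2 + 5^2 + (-5)^2 + 3^2 + 4^2 = 76
(a.b)^2 = 12^2 = 144
|a|^2 * |b|^2 = 62 * 76 = 4712
Result = 144 - 4712 = -4568


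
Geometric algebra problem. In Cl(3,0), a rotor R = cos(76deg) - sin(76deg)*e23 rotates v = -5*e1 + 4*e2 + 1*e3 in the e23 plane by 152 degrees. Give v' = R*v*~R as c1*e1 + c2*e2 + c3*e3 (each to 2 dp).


Rotor R = cos(76deg) - sin(76deg)*e23
Rotation angle theta = 2 * 76 = 152 degrees in the e23 plane (e2 -> e3).
The component perpendicular to the plane (e1) is invariant: v'_1 = v1 = -5.00
cos(152deg) = -0.8829, sin(152deg) = 0.4695
v'_2 = v2*cos(theta) - v3*sin(theta) = 4*(-0.8829) - 1*0.4695 = -4.00
v'_3 = v2*sin(theta) + v3*cos(theta) = 4*0.4695 + 1*(-0.8829) = 0.99
v' = -5.00*e1 - 4.00*e2 + 0.99*e3


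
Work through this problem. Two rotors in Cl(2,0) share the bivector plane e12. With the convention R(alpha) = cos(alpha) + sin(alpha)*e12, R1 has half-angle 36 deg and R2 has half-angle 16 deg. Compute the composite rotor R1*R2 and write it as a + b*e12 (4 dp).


Same-plane rotors commute and their half-angles add:
R1*R2 = cos(a1 + a2) + sin(a1 + a2)*e12.
a1 + a2 = 36 + 16 = 52 deg
cos(52 deg) = 0.6157
sin(52 deg) = 0.7880
R1*R2 = 0.6157 + 0.7880*e12


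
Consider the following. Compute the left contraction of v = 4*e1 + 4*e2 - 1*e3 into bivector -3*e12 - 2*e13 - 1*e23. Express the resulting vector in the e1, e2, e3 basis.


Left contraction v _| B = <vB>_1 (grade-1 part of the geometric product vB).
Using e1_|e12 = e2, e2_|e12 = -e1, e1_|e13 = e3, e3_|e13 = -e1, e2_|e23 = e3, e3_|e23 = -e2:
e1 coeff: -v2*b12 - v3*b13 = -(4)*(-3) - (-1)*(-2) = 10
e2 coeff: v1*b12 - v3*b23 = (4)*(-3) - (-1)*(-1) = -13
e3 coeff: v1*b13 + v2*b23 = (4)*(-2) + (4)*(-1) = -12
v _| B = 10*e1 - 13*e2 - 12*e3


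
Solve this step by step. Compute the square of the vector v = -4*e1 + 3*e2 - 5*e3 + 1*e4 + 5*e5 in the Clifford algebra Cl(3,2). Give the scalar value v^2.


v^2 = sum of c_i^2 * e_i^2
Positive signature terms (e_i^2 = +1): (-4)^2 + 3^2 + (-5)^2 = 50
Negative signature terms (e_j^2 = -1): 1^2 + 5^2 = 26
v^2 = 50 - 26 = 24


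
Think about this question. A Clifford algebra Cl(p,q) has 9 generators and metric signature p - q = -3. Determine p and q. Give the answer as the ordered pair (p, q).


We need p + q = 9 and p - q = -3.
Adding: 2p = 9 + (-3) = 6, so p = 3.
Then q = 9 - 3 = 6.
(p, q) = (3, 6)


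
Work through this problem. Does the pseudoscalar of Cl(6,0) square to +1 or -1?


The pseudoscalar I = e1...e_n (product of all n generators) of Cl(p,q) satisfies I^2 = (-1)^(q + n(n-1)/2).
p = 6, q = 0, n = p + q = 6
n(n-1)/2 = 6 * 5 / 2 = 15
Exponent = q + n(n-1)/2 = 0 + 15 = 15
I^2 = (-1)^15 = -1


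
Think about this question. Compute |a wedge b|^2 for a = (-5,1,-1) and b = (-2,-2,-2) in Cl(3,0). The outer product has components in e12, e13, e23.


a wedge b = (a1*b2 - a2*b1)*e12 + (a1*b3 - a3*b1)*e13 + (a2*b3 - a3*b2)*e23
e12 coeff: (-5)*(-2) - 1*(-2) = 10 - (-2) = 12
e13 coeff: (-5)*(-2) - (-1)*(-2) = 10 - 2 = 8
e23 coeff: 1*(-2) - (-1)*(-2) = -2 - 2 = -4
|a wedge b|^2 = 12^2 + 8^2 + (-4)^2
= 144 + 64 + 16
= 224


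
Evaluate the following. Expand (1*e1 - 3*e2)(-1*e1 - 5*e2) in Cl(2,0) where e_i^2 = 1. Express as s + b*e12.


Expand: (1*e1 - 3*e2)(-1*e1 - 5*e2)
= 1*(-1)*e1e1 + 1*(-5)*e1e2 + (-3)*(-1)*e2e1 + (-3)*(-5)*e2e2
Using e1^2 = e2^2 = 1, e2e1 = -e1e2:
Scalar part s = 1*(-1) + (-3)*(-5) = -1 + 15 = 14
Bivector part b = 1*(-5) - (-3)*(-1) = -5 - 3 = -8
uv = 14 - 8*e12


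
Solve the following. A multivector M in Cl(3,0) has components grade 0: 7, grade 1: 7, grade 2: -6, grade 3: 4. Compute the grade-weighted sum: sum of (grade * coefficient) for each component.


Grade-weighted sum = sum of grade_k * coefficient_k
0*7 = 0
1*7 = 7
2*(-6) = -12
3*4 = 12
Total = 0 + 7 + (-12) + 12 = 7


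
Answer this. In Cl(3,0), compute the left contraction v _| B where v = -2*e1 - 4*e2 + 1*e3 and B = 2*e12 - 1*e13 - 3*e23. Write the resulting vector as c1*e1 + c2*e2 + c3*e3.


Left contraction v _| B = <vB>_1 (grade-1 part of the geometric product vB).
Using e1_|e12 = e2, e2_|e12 = -e1, e1_|e13 = e3, e3_|e13 = -e1, e2_|e23 = e3, e3_|e23 = -e2:
e1 coeff: -v2*b12 - v3*b13 = -(-4)*(2) - (1)*(-1) = 9
e2 coeff: v1*b12 - v3*b23 = (-2)*(2) - (1)*(-3) = -1
e3 coeff: v1*b13 + v2*b23 = (-2)*(-1) + (-4)*(-3) = 14
v _| B = 9*e1 - 1*e2 + 14*e3


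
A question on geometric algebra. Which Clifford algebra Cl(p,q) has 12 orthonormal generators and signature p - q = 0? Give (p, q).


We need p + q = 12 and p - q = 0.
Adding: 2p = 12 + 0 = 12, so p = 6.
Then q = 12 - 6 = 6.
(p, q) = (6, 6)


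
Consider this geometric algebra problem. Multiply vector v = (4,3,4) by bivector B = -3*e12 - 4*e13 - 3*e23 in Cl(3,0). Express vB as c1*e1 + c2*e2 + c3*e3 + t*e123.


vB has grade-1 (vector) and grade-3 (trivector) parts: vB = (v _| B) + (v ^ B).
Vector part <vB>_1:
  e1: -v2*b12 - v3*b13 = -(3)*(-3) - (4)*(-4) = 25
  e2: v1*b12 - v3*b23 = (4)*(-3) - (4)*(-3) = 0
  e3: v1*b13 + v2*b23 = (4)*(-4) + (3)*(-3) = -25
Trivector part <vB>_3:
  e123: v1*b23 - v2*b13 + v3*b12 = (4)*(-3) - (3)*(-4) + (4)*(-3) = -12
vB = 25*e1 + 0*e2 - 25*e3 - 12*e123


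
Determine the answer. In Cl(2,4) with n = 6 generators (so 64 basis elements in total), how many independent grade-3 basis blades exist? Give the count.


Number of grade-k basis blades in Cl(p,q) with n = p + q is C(n, k).
n = 2 + 4 = 6
C(6, 3) = 6! / (3! * 3!)
= 720 / (6 * 6)
= 20


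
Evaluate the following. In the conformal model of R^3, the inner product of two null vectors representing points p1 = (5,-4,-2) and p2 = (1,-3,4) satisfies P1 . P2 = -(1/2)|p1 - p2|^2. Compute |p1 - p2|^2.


p1 - p2 = (4, -1, -6)
|p1 - p2|^2 = 4^2 + (-1)^2 + (-6)^2
= 16 + 1 + 36
= 53


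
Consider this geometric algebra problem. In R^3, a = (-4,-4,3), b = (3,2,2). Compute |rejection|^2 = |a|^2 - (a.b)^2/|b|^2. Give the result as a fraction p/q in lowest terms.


|a|^2 = (-4)^2 + (-4)^2 + 3^2 = 41
|b|^2 = 3^2 + 2^2 + 2^2 = 17
a . b = (-4)*3 + (-4)*2 + 3*2 = -14
(a.b)^2 = (-14)^2 = 196
|rej|^2 = 41 - 196/17
= (697 - 196)/17
= 501/17
In lowest terms: 501/17


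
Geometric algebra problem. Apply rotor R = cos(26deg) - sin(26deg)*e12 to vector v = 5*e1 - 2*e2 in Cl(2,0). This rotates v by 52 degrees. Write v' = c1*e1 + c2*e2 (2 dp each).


Rotor R = cos(26deg) - sin(26deg)*e12
Rotation angle theta = 2 * 26 = 52 degrees
v' = R*v*~R rotates v by theta.
cos(52deg) = 0.6157, sin(52deg) = 0.7880
v'_1 = 5*cos(52deg) - (-2)*sin(52deg)
= 5*0.6157 - (-2)*0.7880
= 4.65
v'_2 = 5*sin(52deg) + (-2)*cos(52deg)
= 5*0.7880 + (-2)*0.6157
= 2.71
v' = 4.65*e1 + 2.71*e2


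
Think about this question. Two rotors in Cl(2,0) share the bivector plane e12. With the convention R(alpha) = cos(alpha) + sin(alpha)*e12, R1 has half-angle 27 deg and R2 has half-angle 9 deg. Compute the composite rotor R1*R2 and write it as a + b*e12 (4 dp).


Same-plane rotors commute and their half-angles add:
R1*R2 = cos(a1 + a2) + sin(a1 + a2)*e12.
a1 + a2 = 27 + 9 = 36 deg
cos(36 deg) = 0.8090
sin(36 deg) = 0.5878
R1*R2 = 0.8090 + 0.5878*e12


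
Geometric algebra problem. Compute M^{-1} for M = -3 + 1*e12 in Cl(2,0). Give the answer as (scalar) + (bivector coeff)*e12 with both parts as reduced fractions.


M = -3 + 1*e12, where e12^2 = -1.
Since M commutes with its reverse ~M = a - b*e12, M * ~M = a^2 - b^2*e12^2 = a^2 + b^2.
So M^{-1} = ~M / (a^2 + b^2) = (a - b*e12)/(a^2 + b^2).
a^2 + b^2 = 9 + 1 = 10
Scalar part = -3/10 = -3/10
Bivector coeff = -1/10 = -1/10
M^{-1} = -3/10 - 1/10*e12


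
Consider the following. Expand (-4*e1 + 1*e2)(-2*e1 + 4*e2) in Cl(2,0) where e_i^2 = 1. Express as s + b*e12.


Expand: (-4*e1 + 1*e2)(-2*e1 + 4*e2)
= (-4)*(-2)*e1e1 + (-4)*4*e1e2 + 1*(-2)*e2e1 + 1*4*e2e2
Using e1^2 = e2^2 = 1, e2e1 = -e1e2:
Scalar part s = (-4)*(-2) + 1*4 = 8 + 4 = 12
Bivector part b = (-4)*4 - 1*(-2) = -16 - (-2) = -14
uv = 12 - 14*e12


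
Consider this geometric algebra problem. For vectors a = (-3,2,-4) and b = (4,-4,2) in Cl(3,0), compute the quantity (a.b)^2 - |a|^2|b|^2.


a . b = (-3)*4 + 2*(-4) + (-4)*2
= -12 + (-8) + (-8) = -28
|a|^2 = (-3)^2 + 2^2 + (-4)^2 = 29
|b|^2 = 4^2 + (-4)^2 + 2^2 = 36
(a.b)^2 = (-28)^2 = 784
|a|^2 * |b|^2 = 29 * 36 = 1044
Result = 784 - 1044 = -260


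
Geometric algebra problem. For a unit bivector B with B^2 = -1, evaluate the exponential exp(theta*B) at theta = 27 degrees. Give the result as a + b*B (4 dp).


For a unit bivector B with B^2 = -1, the exponential series gives
e^(theta*B) = cos(theta) + sin(theta)*B (the GA analogue of Euler's formula).
theta = 27 degrees = 0.471239 rad
cos(27 deg) = 0.8910
sin(27 deg) = 0.4540
exp(theta*B) = 0.8910 + 0.4540*B


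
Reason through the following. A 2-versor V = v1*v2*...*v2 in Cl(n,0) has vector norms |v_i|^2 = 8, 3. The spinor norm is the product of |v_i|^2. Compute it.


Spinor norm N(V) = |v1|^2 * |v2|^2 * ... * |v2|^2
= 8 * 3
Running product: 8, 24
N(V) = 24


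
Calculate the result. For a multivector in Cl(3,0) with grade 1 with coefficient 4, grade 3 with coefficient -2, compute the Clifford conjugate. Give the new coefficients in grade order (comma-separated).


Clifford conjugate sign for grade k: (-1)^(k(k+1)/2)
Grade 1: (-1)^(1*2/2) = (-1)^1 = -1, coeff 4 -> -4
Grade 3: (-1)^(3*4/2) = (-1)^6 = 1, coeff -2 -> -2
Conjugated coefficients: -4, -2


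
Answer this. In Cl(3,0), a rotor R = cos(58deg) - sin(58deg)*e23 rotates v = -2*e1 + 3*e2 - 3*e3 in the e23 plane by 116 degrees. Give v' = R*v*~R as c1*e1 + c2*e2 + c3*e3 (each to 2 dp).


Rotor R = cos(58deg) - sin(58deg)*e23
Rotation angle theta = 2 * 58 = 116 degrees in the e23 plane (e2 -> e3).
The component perpendicular to the plane (e1) is invariant: v'_1 = v1 = -2.00
cos(116deg) = -0.4384, sin(116deg) = 0.8988
v'_2 = v2*cos(theta) - v3*sin(theta) = 3*(-0.4384) - (-3)*0.8988 = 1.38
v'_3 = v2*sin(theta) + v3*cos(theta) = 3*0.8988 + (-3)*(-0.4384) = 4.01
v' = -2.00*e1 + 1.38*e2 + 4.01*e3


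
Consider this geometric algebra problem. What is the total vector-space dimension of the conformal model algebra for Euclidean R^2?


The conformal model of R^2 uses Cl(3,1): the 2 Euclidean generators plus two extra orthogonal generators e+ (e+^2 = +1) and e- (e-^2 = -1), from which the null vectors e0, einf are built.
Number of generators m = 2 + 2 = 4.
dim Cl(p,q) = 2^m = 2^4 = 16


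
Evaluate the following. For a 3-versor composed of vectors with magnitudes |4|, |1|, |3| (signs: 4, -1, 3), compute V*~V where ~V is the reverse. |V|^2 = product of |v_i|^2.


Each vector v_i has |v_i|^2 = s_i^2
Squared scales: 4^2 = 16, (-1)^2 = 1, 3^2 = 9
|V|^2 = 16 * 1 * 9
= 144


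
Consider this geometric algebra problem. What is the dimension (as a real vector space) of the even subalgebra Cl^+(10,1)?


Even subalgebra dimension = 2^(n-1)
n = 10 + 1 = 11
2^(11 - 1) = 2^10 = 1024
Verification: sum of C(11,k) for even k = 1 + 55 + 330 + 462 + 165 + 11 = 1024
Result = 1024


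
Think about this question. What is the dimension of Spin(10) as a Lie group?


Spin(n) double-covers SO(n); both have Lie algebra so(n) of dimension n(n-1)/2.
n = 10
n(n-1) = 10 * 9 = 90
dim Spin(10) = 90/2 = 45


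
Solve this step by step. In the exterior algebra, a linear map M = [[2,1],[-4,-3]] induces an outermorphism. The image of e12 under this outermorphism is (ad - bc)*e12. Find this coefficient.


The outermorphism of a linear map f sends e1^e2 to f(e1)^f(e2).
f(e1) = 2*e1 - 4*e2
f(e2) = 1*e1 - 3*e2
f(e1) ^ f(e2) = (2*e1 - 4*e2) ^ (1*e1 - 3*e2)
= 2*(-3)*e12 + (-4)*1*e21
= (-6 - (-4))*e12
= -2*e12
Coefficient = -2


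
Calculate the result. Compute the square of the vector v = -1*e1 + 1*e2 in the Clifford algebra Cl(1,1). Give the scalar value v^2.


v^2 = sum of c_i^2 * e_i^2
Positive signature terms (e_i^2 = +1): (-1)^2 = 1
Negative signature terms (e_j^2 = -1): 1^2 = 1
v^2 = 1 - 1 = 0


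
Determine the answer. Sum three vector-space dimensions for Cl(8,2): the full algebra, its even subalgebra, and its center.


n = 8 + 2 = 10
Total dim = 2^10 = 1024
Even subalgebra dim = 2^9 = 512
n is even, so center dim = 1
Sum = 1024 + 512 + 1 = 1537


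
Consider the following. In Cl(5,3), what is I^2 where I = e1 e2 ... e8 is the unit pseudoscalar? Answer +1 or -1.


The pseudoscalar I = e1...e_n (product of all n generators) of Cl(p,q) satisfies I^2 = (-1)^(q + n(n-1)/2).
p = 5, q = 3, n = p + q = 8
n(n-1)/2 = 8 * 7 / 2 = 28
Exponent = q + n(n-1)/2 = 3 + 28 = 31
I^2 = (-1)^31 = -1


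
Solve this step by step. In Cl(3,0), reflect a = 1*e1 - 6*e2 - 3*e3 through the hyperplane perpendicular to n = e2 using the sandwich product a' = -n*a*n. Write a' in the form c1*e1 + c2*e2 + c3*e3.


Reflection formula: a' = -n*a*n, with n = e2 (unit vector, n^2 = 1).
For reflection through hyperplane perp to e2:
The component along e2 flips sign, others stay.
a = (1, -6, -3)
a' = (1, 6, -3)
a' = 1*e1 + 6*e2 - 3*e3


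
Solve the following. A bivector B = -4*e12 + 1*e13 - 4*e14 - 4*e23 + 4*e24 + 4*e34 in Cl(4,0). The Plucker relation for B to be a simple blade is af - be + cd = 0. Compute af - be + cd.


Plucker relation: af - be + cd
a*f = (-4)*4 = -16
b*e = 1*4 = 4
c*d = (-4)*(-4) = 16
af - be + cd = -16 - 4 + 16
= -4


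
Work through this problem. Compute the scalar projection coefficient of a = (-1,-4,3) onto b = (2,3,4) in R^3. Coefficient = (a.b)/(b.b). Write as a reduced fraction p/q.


Projection coefficient = (a . b) / (b . b)
a . b = (-1)*2 + (-4)*3 + 3*4
= -2 + (-12) + 12 = -2
b . b = 2^2 + 3^2 + 4^2
= 4 + 9 + 16 = 29
Coefficient = -2/29
In lowest terms: -2/29


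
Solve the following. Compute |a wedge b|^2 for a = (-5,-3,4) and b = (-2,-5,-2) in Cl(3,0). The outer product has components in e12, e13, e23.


a wedge b = (a1*b2 - a2*b1)*e12 + (a1*b3 - a3*b1)*e13 + (a2*b3 - a3*b2)*e23
e12 coeff: (-5)*(-5) - (-3)*(-2) = 25 - 6 = 19
e13 coeff: (-5)*(-2) - 4*(-2) = 10 - (-8) = 18
e23 coeff: (-3)*(-2) - 4*(-5) = 6 - (-20) = 26
|a wedge b|^2 = 19^2 + 18^2 + 26^2
= 361 + 324 + 676
= 1361


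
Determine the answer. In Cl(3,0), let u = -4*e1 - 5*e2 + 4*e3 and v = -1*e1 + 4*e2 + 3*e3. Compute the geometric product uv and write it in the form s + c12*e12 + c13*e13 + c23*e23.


In Cl(3,0): e_i^2 = 1, e_ie_j = -e_je_i for i != j.
Scalar part = u . v = (-4)*(-1) + (-5)*4 + 4*3
= 4 + (-20) + 12 = -4
e12 coeff = (-4)*4 - (-5)*(-1) = -16 - 5 = -21
e13 coeff = (-4)*3 - 4*(-1) = -12 - (-4) = -8
e23 coeff = (-5)*3 - 4*4 = -15 - 16 = -31
uv = -4 - 21*e12 - 8*e13 - 31*e23


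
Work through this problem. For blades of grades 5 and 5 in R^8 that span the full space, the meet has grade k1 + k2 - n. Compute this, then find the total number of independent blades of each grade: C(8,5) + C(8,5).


Meet grade = grade(A) + grade(B) - n
= 5 + 5 - 8 = 2
C(8,5) = 56
C(8,5) = 56
dim_A + dim_B = 56 + 56 = 112


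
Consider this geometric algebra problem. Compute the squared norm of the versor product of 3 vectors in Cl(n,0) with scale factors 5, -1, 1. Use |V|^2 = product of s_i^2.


Each vector v_i has |v_i|^2 = s_i^2
Squared scales: 5^2 = 25, (-1)^2 = 1, 1^2 = 1
|V|^2 = 25 * 1 * 1
= 25


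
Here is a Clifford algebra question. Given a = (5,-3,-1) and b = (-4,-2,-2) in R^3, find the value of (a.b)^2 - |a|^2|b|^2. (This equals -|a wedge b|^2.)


a . b = 5*(-4) + (-3)*(-2) + (-1)*(-2)
= -20 + 6 + 2 = -12
|a|^2 = 5^2 + (-3)^2 + (-1)^2 = 35
|b|^2 = (-4)^2 + (-2)^2 + (-2)^2 = 24
(a.b)^2 = (-12)^2 = 144
|a|^2 * |b|^2 = 35 * 24 = 840
Result = 144 - 840 = -696


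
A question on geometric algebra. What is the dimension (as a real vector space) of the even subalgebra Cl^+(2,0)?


Even subalgebra dimension = 2^(n-1)
n = 2 + 0 = 2
2^(2 - 1) = 2^1 = 2
Verification: sum of C(2,k) for even k = 1 + 1 = 2
Result = 2


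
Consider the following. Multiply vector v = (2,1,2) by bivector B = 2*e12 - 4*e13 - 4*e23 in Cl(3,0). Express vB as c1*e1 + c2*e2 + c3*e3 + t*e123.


vB has grade-1 (vector) and grade-3 (trivector) parts: vB = (v _| B) + (v ^ B).
Vector part <vB>_1:
  e1: -v2*b12 - v3*b13 = -(1)*(2) - (2)*(-4) = 6
  e2: v1*b12 - v3*b23 = (2)*(2) - (2)*(-4) = 12
  e3: v1*b13 + v2*b23 = (2)*(-4) + (1)*(-4) = -12
Trivector part <vB>_3:
  e123: v1*b23 - v2*b13 + v3*b12 = (2)*(-4) - (1)*(-4) + (2)*(2) = 0
vB = 6*e1 + 12*e2 - 12*e3 + 0*e123


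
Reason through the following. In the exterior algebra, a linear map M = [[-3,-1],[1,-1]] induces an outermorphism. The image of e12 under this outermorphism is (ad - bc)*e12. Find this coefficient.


The outermorphism of a linear map f sends e1^e2 to f(e1)^f(e2).
f(e1) = -3*e1 + 1*e2
f(e2) = -1*e1 - 1*e2
f(e1) ^ f(e2) = (-3*e1 + 1*e2) ^ (-1*e1 - 1*e2)
= (-3)*(-1)*e12 + 1*(-1)*e21
= (3 - (-1))*e12
= 4*e12
Coefficient = 4


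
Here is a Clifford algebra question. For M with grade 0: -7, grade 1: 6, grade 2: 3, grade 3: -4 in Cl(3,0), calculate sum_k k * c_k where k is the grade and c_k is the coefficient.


Grade-weighted sum = sum of grade_k * coefficient_k
0*(-7) = 0
1*6 = 6
2*3 = 6
3*(-4) = -12
Total = 0 + 6 + 6 + (-12) = 0


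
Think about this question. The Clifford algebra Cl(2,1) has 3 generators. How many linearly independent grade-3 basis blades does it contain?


Number of grade-k basis blades in Cl(p,q) with n = p + q is C(n, k).
n = 2 + 1 = 3
C(3, 3) = 3! / (3! * 0!)
= 6 / (6 * 1)
= 1


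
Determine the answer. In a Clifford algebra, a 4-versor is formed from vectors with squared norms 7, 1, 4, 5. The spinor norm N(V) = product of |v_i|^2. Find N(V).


Spinor norm N(V) = |v1|^2 * |v2|^2 * ... * |v4|^2
= 7 * 1 * 4 * 5
Running product: 7, 7, 28, 140
N(V) = 140


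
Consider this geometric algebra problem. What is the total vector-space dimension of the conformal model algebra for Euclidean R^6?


The conformal model of R^6 uses Cl(7,1): the 6 Euclidean generators plus two extra orthogonal generators e+ (e+^2 = +1) and e- (e-^2 = -1), from which the null vectors e0, einf are built.
Number of generators m = 6 + 2 = 8.
dim Cl(p,q) = 2^m = 2^8 = 256


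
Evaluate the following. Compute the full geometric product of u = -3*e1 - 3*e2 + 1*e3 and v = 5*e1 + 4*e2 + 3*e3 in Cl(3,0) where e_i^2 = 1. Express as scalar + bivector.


In Cl(3,0): e_i^2 = 1, e_ie_j = -e_je_i for i != j.
Scalar part = u . v = (-3)*5 + (-3)*4 + 1*3
= -15 + (-12) + 3 = -24
e12 coeff = (-3)*4 - (-3)*5 = -12 - (-15) = 3
e13 coeff = (-3)*3 - 1*5 = -9 - 5 = -14
e23 coeff = (-3)*3 - 1*4 = -9 - 4 = -13
uv = -24 + 3*e12 - 14*e13 - 13*e23


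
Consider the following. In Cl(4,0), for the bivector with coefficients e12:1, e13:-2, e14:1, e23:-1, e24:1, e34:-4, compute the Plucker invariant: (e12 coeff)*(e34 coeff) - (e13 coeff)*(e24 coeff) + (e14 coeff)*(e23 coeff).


Plucker relation: af - be + cd
a*f = 1*(-4) = -4
b*e = (-2)*1 = -2
c*d = 1*(-1) = -1
af - be + cd = -4 - (-2) + (-1)
= -3


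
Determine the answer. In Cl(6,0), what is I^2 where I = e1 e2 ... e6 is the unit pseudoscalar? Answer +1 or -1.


The pseudoscalar I = e1...e_n (product of all n generators) of Cl(p,q) satisfies I^2 = (-1)^(q + n(n-1)/2).
p = 6, q = 0, n = p + q = 6
n(n-1)/2 = 6 * 5 / 2 = 15
Exponent = q + n(n-1)/2 = 0 + 15 = 15
I^2 = (-1)^15 = -1


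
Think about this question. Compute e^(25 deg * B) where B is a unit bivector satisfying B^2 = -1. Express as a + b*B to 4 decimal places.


For a unit bivector B with B^2 = -1, the exponential series gives
e^(theta*B) = cos(theta) + sin(theta)*B (the GA analogue of Euler's formula).
theta = 25 degrees = 0.436332 rad
cos(25 deg) = 0.9063
sin(25 deg) = 0.4226
exp(theta*B) = 0.9063 + 0.4226*B


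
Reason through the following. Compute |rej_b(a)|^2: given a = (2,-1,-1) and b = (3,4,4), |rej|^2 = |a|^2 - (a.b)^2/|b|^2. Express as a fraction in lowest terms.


|a|^2 = 2^2 + (-1)^2 + (-1)^2 = 6
|b|^2 = 3^2 + 4^2 + 4^2 = 41
a . b = 2*3 + (-1)*4 + (-1)*4 = -2
(a.b)^2 = (-2)^2 = 4
|rej|^2 = 6 - 4/41
= (246 - 4)/41
= 242/41
In lowest terms: 242/41


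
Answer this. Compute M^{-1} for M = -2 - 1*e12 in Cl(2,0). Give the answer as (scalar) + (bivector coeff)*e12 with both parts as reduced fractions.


M = -2 - 1*e12, where e12^2 = -1.
Since M commutes with its reverse ~M = a - b*e12, M * ~M = a^2 - b^2*e12^2 = a^2 + b^2.
So M^{-1} = ~M / (a^2 + b^2) = (a - b*e12)/(a^2 + b^2).
a^2 + b^2 = 4 + 1 = 5
Scalar part = -2/5 = -2/5
Bivector coeff = 1/5 = 1/5
M^{-1} = -2/5 + 1/5*e12


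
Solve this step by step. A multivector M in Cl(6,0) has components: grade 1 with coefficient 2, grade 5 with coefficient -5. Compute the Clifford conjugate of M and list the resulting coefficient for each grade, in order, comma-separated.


Clifford conjugate sign for grade k: (-1)^(k(k+1)/2)
Grade 1: (-1)^(1*2/2) = (-1)^1 = -1, coeff 2 -> -2
Grade 5: (-1)^(5*6/2) = (-1)^15 = -1, coeff -5 -> 5
Conjugated coefficients: -2, 5


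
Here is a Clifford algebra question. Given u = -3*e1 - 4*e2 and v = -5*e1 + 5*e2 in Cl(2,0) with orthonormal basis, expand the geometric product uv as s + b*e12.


Expand: (-3*e1 - 4*e2)(-5*e1 + 5*e2)
= (-3)*(-5)*e1e1 + (-3)*5*e1e2 + (-4)*(-5)*e2e1 + (-4)*5*e2e2
Using e1^2 = e2^2 = 1, e2e1 = -e1e2:
Scalar part s = (-3)*(-5) + (-4)*5 = 15 + (-20) = -5
Bivector part b = (-3)*5 - (-4)*(-5) = -15 - 20 = -35
uv = -5 - 35*e12


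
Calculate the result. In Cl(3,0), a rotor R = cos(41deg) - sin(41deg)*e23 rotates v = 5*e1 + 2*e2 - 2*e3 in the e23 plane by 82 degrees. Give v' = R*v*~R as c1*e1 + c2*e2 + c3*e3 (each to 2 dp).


Rotor R = cos(41deg) - sin(41deg)*e23
Rotation angle theta = 2 * 41 = 82 degrees in the e23 plane (e2 -> e3).
The component perpendicular to the plane (e1) is invariant: v'_1 = v1 = 5.00
cos(82deg) = 0.1392, sin(82deg) = 0.9903
v'_2 = v2*cos(theta) - v3*sin(theta) = 2*0.1392 - (-2)*0.9903 = 2.26
v'_3 = v2*sin(theta) + v3*cos(theta) = 2*0.9903 + (-2)*0.1392 = 1.70
v' = 5.00*e1 + 2.26*e2 + 1.70*e3


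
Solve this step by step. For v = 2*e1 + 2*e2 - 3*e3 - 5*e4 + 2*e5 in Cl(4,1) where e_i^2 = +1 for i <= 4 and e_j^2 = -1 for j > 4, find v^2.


v^2 = sum of c_i^2 * e_i^2
Positive signature terms (e_i^2 = +1): 2^2 + 2^2 + (-3)^2 + (-5)^2 = 42
Negative signature terms (e_j^2 = -1): 2^2 = 4
v^2 = 42 - 4 = 38


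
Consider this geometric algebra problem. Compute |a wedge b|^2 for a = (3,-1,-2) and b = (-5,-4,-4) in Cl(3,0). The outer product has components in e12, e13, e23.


a wedge b = (a1*b2 - a2*b1)*e12 + (a1*b3 - a3*b1)*e13 + (a2*b3 - a3*b2)*e23
e12 coeff: 3*(-4) - (-1)*(-5) = -12 - 5 = -17
e13 coeff: 3*(-4) - (-2)*(-5) = -12 - 10 = -22
e23 coeff: (-1)*(-4) - (-2)*(-4) = 4 - 8 = -4
|a wedge b|^2 = (-17)^2 + (-22)^2 + (-4)^2
= 289 + 484 + 16
= 789


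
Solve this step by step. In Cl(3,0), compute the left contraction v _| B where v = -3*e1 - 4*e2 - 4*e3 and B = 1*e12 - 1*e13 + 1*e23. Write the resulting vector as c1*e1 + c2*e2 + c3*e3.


Left contraction v _| B = <vB>_1 (grade-1 part of the geometric product vB).
Using e1_|e12 = e2, e2_|e12 = -e1, e1_|e13 = e3, e3_|e13 = -e1, e2_|e23 = e3, e3_|e23 = -e2:
e1 coeff: -v2*b12 - v3*b13 = -(-4)*(1) - (-4)*(-1) = 0
e2 coeff: v1*b12 - v3*b23 = (-3)*(1) - (-4)*(1) = 1
e3 coeff: v1*b13 + v2*b23 = (-3)*(-1) + (-4)*(1) = -1
v _| B = 0*e1 + 1*e2 - 1*e3


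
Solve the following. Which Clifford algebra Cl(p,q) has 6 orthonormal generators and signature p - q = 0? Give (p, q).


We need p + q = 6 and p - q = 0.
Adding: 2p = 6 + 0 = 6, so p = 3.
Then q = 6 - 3 = 3.
(p, q) = (3, 3)


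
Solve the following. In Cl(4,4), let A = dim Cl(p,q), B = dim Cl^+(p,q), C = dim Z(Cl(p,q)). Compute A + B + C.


n = 4 + 4 = 8
Total dim = 2^8 = 256
Even subalgebra dim = 2^7 = 128
n is even, so center dim = 1
Sum = 256 + 128 + 1 = 385


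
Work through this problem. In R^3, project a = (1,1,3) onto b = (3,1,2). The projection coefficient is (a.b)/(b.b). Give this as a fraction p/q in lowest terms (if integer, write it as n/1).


Projection coefficient = (a . b) / (b . b)
a . b = 1*3 + 1*1 + 3*2
= 3 + 1 + 6 = 10
b . b = 3^2 + 1^2 + 2^2
= 9 + 1 + 4 = 14
Coefficient = 10/14
In lowest terms: 5/7


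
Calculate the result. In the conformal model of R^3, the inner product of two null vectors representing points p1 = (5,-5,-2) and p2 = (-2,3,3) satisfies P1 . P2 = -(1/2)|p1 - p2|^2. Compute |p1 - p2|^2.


p1 - p2 = (7, -8, -5)
|p1 - p2|^2 = 7^2 + (-8)^2 + (-5)^2
= 49 + 64 + 25
= 138


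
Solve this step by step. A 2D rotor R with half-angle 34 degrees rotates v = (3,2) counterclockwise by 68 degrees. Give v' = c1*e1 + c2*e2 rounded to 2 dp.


Rotor R = cos(34deg) - sin(34deg)*e12
Rotation angle theta = 2 * 34 = 68 degrees
v' = R*v*~R rotates v by theta.
cos(68deg) = 0.3746, sin(68deg) = 0.9272
v'_1 = 3*cos(68deg) - 2*sin(68deg)
= 3*0.3746 - 2*0.9272
= -0.73
v'_2 = 3*sin(68deg) + 2*cos(68deg)
= 3*0.9272 + 2*0.3746
= 3.53
v' = -0.73*e1 + 3.53*e2


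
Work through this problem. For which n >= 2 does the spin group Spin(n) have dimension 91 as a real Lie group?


dim Spin(n) = dim so(n) = n(n-1)/2.
Solve n(n-1)/2 = 91, i.e. n^2 - n - 182 = 0.
Discriminant = 1 + 8*91 = 729
n = (1 + sqrt(729))/2 = (1 + 27)/2 = 14


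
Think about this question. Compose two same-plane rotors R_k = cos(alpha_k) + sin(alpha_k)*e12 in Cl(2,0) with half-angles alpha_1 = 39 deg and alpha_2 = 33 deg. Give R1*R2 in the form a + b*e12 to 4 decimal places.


Same-plane rotors commute and their half-angles add:
R1*R2 = cos(a1 + a2) + sin(a1 + a2)*e12.
a1 + a2 = 39 + 33 = 72 deg
cos(72 deg) = 0.3090
sin(72 deg) = 0.9511
R1*R2 = 0.3090 + 0.9511*e12


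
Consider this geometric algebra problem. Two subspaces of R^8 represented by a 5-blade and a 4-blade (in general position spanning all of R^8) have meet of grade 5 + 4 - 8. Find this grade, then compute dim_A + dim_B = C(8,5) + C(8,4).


Meet grade = grade(A) + grade(B) - n
= 5 + 4 - 8 = 1
C(8,5) = 56
C(8,4) = 70
dim_A + dim_B = 56 + 70 = 126


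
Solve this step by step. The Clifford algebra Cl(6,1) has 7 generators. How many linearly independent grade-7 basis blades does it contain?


Number of grade-k basis blades in Cl(p,q) with n = p + q is C(n, k).
n = 6 + 1 = 7
C(7, 7) = 7! / (7! * 0!)
= 5040 / (5040 * 1)
= 1


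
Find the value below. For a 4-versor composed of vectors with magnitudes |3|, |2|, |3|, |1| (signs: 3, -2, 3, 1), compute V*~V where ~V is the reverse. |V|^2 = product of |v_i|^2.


Each vector v_i has |v_i|^2 = s_i^2
Squared scales: 3^2 = 9, (-2)^2 = 4, 3^2 = 9, 1^2 = 1
|V|^2 = 9 * 4 * 9 * 1
= 324


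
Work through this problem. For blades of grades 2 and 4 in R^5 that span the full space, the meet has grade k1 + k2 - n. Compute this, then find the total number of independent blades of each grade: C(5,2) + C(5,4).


Meet grade = grade(A) + grade(B) - n
= 2 + 4 - 5 = 1
C(5,2) = 10
C(5,4) = 5
dim_A + dim_B = 10 + 5 = 15


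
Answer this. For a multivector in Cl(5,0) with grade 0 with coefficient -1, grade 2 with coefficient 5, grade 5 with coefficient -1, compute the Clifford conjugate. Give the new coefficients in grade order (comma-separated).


Clifford conjugate sign for grade k: (-1)^(k(k+1)/2)
Grade 0: (-1)^(0*1/2) = (-1)^0 = 1, coeff -1 -> -1
Grade 2: (-1)^(2*3/2) = (-1)^3 = -1, coeff 5 -> -5
Grade 5: (-1)^(5*6/2) = (-1)^15 = -1, coeff -1 -> 1
Conjugated coefficients: -1, -5, 1


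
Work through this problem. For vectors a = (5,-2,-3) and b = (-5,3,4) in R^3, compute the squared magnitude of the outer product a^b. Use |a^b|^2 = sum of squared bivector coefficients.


a wedge b = (a1*b2 - a2*b1)*e12 + (a1*b3 - a3*b1)*e13 + (a2*b3 - a3*b2)*e23
e12 coeff: 5*3 - (-2)*(-5) = 15 - 10 = 5
e13 coeff: 5*4 - (-3)*(-5) = 20 - 15 = 5
e23 coeff: (-2)*4 - (-3)*3 = -8 - (-9) = 1
|a wedge b|^2 = 5^2 + 5^2 + 1^2
= 25 + 25 + 1
= 51


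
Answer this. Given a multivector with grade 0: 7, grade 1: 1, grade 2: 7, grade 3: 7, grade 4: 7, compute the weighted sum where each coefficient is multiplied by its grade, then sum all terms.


Grade-weighted sum = sum of grade_k * coefficient_k
0*7 = 0
1*1 = 1
2*7 = 14
3*7 = 21
4*7 = 28
Total = 0 + 1 + 14 + 21 + 28 = 64


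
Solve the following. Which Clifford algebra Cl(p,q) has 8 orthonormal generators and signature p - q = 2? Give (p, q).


We need p + q = 8 and p - q = 2.
Adding: 2p = 8 + 2 = 10, so p = 5.
Then q = 8 - 5 = 3.
(p, q) = (5, 3)


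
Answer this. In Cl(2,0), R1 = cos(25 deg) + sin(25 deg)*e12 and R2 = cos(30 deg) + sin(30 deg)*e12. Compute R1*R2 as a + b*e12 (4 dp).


Same-plane rotors commute and their half-angles add:
R1*R2 = cos(a1 + a2) + sin(a1 + a2)*e12.
a1 + a2 = 25 + 30 = 55 deg
cos(55 deg) = 0.5736
sin(55 deg) = 0.8192
R1*R2 = 0.5736 + 0.8192*e12


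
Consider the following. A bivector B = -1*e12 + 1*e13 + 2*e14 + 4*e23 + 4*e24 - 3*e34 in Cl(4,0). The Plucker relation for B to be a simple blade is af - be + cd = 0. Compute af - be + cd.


Plucker relation: af - be + cd
a*f = (-1)*(-3) = 3
b*e = 1*4 = 4
c*d = 2*4 = 8
af - be + cd = 3 - 4 + 8
= 7


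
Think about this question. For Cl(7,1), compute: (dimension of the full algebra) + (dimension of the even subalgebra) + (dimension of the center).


n = 7 + 1 = 8
Total dim = 2^8 = 256
Even subalgebra dim = 2^7 = 128
n is even, so center dim = 1
Sum = 256 + 128 + 1 = 385


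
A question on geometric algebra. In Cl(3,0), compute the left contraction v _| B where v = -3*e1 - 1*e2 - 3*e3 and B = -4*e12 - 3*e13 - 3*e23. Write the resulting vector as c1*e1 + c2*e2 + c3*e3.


Left contraction v _| B = <vB>_1 (grade-1 part of the geometric product vB).
Using e1_|e12 = e2, e2_|e12 = -e1, e1_|e13 = e3, e3_|e13 = -e1, e2_|e23 = e3, e3_|e23 = -e2:
e1 coeff: -v2*b12 - v3*b13 = -(-1)*(-4) - (-3)*(-3) = -13
e2 coeff: v1*b12 - v3*b23 = (-3)*(-4) - (-3)*(-3) = 3
e3 coeff: v1*b13 + v2*b23 = (-3)*(-3) + (-1)*(-3) = 12
v _| B = -13*e1 + 3*e2 + 12*e3


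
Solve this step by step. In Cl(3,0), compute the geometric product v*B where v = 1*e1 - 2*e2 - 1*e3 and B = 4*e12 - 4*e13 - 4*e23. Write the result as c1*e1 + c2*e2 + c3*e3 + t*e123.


vB has grade-1 (vector) and grade-3 (trivector) parts: vB = (v _| B) + (v ^ B).
Vector part <vB>_1:
  e1: -v2*b12 - v3*b13 = -(-2)*(4) - (-1)*(-4) = 4
  e2: v1*b12 - v3*b23 = (1)*(4) - (-1)*(-4) = 0
  e3: v1*b13 + v2*b23 = (1)*(-4) + (-2)*(-4) = 4
Trivector part <vB>_3:
  e123: v1*b23 - v2*b13 + v3*b12 = (1)*(-4) - (-2)*(-4) + (-1)*(4) = -16
vB = 4*e1 + 0*e2 + 4*e3 - 16*e123


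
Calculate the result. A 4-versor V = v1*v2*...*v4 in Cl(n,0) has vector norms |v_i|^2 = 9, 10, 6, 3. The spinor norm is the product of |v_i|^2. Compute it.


Spinor norm N(V) = |v1|^2 * |v2|^2 * ... * |v4|^2
= 9 * 10 * 6 * 3
Running product: 9, 90, 540, 1620
N(V) = 1620


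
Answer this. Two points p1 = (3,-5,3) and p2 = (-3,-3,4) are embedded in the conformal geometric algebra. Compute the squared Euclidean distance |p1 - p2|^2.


p1 - p2 = (6, -2, -1)
|p1 - p2|^2 = 6^2 + (-2)^2 + (-1)^2
= 36 + 4 + 1
= 41


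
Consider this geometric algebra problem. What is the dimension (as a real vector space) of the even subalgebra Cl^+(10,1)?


Even subalgebra dimension = 2^(n-1)
n = 10 + 1 = 11
2^(11 - 1) = 2^10 = 1024
Verification: sum of C(11,k) for even k = 1 + 55 + 330 + 462 + 165 + 11 = 1024
Result = 1024


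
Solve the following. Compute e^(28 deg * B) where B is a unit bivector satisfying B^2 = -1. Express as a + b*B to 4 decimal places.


For a unit bivector B with B^2 = -1, the exponential series gives
e^(theta*B) = cos(theta) + sin(theta)*B (the GA analogue of Euler's formula).
theta = 28 degrees = 0.488692 rad
cos(28 deg) = 0.8829
sin(28 deg) = 0.4695
exp(theta*B) = 0.8829 + 0.4695*B


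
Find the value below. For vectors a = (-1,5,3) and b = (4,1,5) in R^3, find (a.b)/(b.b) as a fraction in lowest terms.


Projection coefficient = (a . b) / (b . b)
a . b = (-1)*4 + 5*1 + 3*5
= -4 + 5 + 15 = 16
b . b = 4^2 + 1^2 + 5^2
= 16 + 1 + 25 = 42
Coefficient = 16/42
In lowest terms: 8/21


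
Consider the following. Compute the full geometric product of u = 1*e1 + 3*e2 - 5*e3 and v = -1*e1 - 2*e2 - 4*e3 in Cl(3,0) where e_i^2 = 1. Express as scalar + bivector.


In Cl(3,0): e_i^2 = 1, e_ie_j = -e_je_i for i != j.
Scalar part = u . v = 1*(-1) + 3*(-2) + (-5)*(-4)
= -1 + (-6) + 20 = 13
e12 coeff = 1*(-2) - 3*(-1) = -2 - (-3) = 1
e13 coeff = 1*(-4) - (-5)*(-1) = -4 - 5 = -9
e23 coeff = 3*(-4) - (-5)*(-2) = -12 - 10 = -22
uv = 13 + 1*e12 - 9*e13 - 22*e23


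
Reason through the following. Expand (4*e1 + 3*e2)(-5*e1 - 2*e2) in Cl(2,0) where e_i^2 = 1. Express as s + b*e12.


Expand: (4*e1 + 3*e2)(-5*e1 - 2*e2)
= 4*(-5)*e1e1 + 4*(-2)*e1e2 + 3*(-5)*e2e1 + 3*(-2)*e2e2
Using e1^2 = e2^2 = 1, e2e1 = -e1e2:
Scalar part s = 4*(-5) + 3*(-2) = -20 + (-6) = -26
Bivector part b = 4*(-2) - 3*(-5) = -8 - (-15) = 7
uv = -26 + 7*e12


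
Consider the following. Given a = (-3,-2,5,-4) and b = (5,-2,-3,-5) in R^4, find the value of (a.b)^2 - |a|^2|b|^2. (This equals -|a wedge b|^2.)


a . b = (-3)*5 + (-2)*(-2) + 5*(-3) + (-4)*(-5)
= -15 + 4 + (-15) + 20 = -6
|a|^2 = (-3)^2 + (-2)^2 + 5^2 + (-4)^2 = 54
|b|^2 = 5^2 + (-2)^2 + (-3)^2 + (-5)^2 = 63
(a.b)^2 = (-6)^2 = 36
|a|^2 * |b|^2 = 54 * 63 = 3402
Result = 36 - 3402 = -3366


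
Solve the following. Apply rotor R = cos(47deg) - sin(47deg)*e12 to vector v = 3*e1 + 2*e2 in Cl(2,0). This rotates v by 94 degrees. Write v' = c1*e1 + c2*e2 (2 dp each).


Rotor R = cos(47deg) - sin(47deg)*e12
Rotation angle theta = 2 * 47 = 94 degrees
v' = R*v*~R rotates v by theta.
cos(94deg) = -0.0698, sin(94deg) = 0.9976
v'_1 = 3*cos(94deg) - 2*sin(94deg)
= 3*(-0.0698) - 2*0.9976
= -2.20
v'_2 = 3*sin(94deg) + 2*cos(94deg)
= 3*0.9976 + 2*(-0.0698)
= 2.85
v' = -2.20*e1 + 2.85*e2


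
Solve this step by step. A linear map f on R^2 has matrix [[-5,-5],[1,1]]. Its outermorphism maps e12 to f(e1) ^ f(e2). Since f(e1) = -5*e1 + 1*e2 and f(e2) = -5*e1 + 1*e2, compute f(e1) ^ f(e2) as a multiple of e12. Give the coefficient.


The outermorphism of a linear map f sends e1^e2 to f(e1)^f(e2).
f(e1) = -5*e1 + 1*e2
f(e2) = -5*e1 + 1*e2
f(e1) ^ f(e2) = (-5*e1 + 1*e2) ^ (-5*e1 + 1*e2)
= (-5)*1*e12 + 1*(-5)*e21
= (-5 - (-5))*e12
= 0*e12
Coefficient = 0


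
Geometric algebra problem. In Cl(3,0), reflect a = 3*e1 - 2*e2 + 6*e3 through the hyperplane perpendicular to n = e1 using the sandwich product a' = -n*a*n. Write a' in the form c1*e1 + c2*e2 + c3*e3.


Reflection formula: a' = -n*a*n, with n = e1 (unit vector, n^2 = 1).
For reflection through hyperplane perp to e1:
The component along e1 flips sign, others stay.
a = (3, -2, 6)
a' = (-3, -2, 6)
a' = -3*e1 - 2*e2 + 6*e3


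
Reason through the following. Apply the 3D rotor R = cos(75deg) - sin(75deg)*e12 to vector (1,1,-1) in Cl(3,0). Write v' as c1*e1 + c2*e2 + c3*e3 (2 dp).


Rotor R = cos(75deg) - sin(75deg)*e12
Rotation angle theta = 2 * 75 = 150 degrees in the e12 plane (e1 -> e2).
The component perpendicular to the plane (e3) is invariant: v'_3 = v3 = -1.00
cos(150deg) = -0.8660, sin(150deg) = 0.5000
v'_1 = v1*cos(theta) - v2*sin(theta) = 1*(-0.8660) - 1*0.5000 = -1.37
v'_2 = v1*sin(theta) + v2*cos(theta) = 1*0.5000 + 1*(-0.8660) = -0.37
v' = -1.37*e1 - 0.37*e2 - 1.00*e3


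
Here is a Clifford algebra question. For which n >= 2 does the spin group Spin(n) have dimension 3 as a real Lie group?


dim Spin(n) = dim so(n) = n(n-1)/2.
Solve n(n-1)/2 = 3, i.e. n^2 - n - 6 = 0.
Discriminant = 1 + 8*3 = 25
n = (1 + sqrt(25))/2 = (1 + 5)/2 = 3


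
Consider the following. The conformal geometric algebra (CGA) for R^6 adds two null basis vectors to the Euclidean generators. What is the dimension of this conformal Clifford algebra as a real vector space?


The conformal model of R^6 uses Cl(7,1): the 6 Euclidean generators plus two extra orthogonal generators e+ (e+^2 = +1) and e- (e-^2 = -1), from which the null vectors e0, einf are built.
Number of generators m = 6 + 2 = 8.
dim Cl(p,q) = 2^m = 2^8 = 256


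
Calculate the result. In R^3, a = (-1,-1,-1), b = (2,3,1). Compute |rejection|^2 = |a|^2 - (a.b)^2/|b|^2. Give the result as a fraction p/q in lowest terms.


|a|^2 = (-1)^2 + (-1)^2 + (-1)^2 = 3
|b|^2 = 2^2 + 3^2 + 1^2 = 14
a . b = (-1)*2 + (-1)*3 + (-1)*1 = -6
(a.b)^2 = (-6)^2 = 36
|rej|^2 = 3 - 36/14
= (42 - 36)/14
= 6/14
In lowest terms: 3/7


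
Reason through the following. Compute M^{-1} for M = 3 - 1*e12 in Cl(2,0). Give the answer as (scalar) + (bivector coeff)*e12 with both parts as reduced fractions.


M = 3 - 1*e12, where e12^2 = -1.
Since M commutes with its reverse ~M = a - b*e12, M * ~M = a^2 - b^2*e12^2 = a^2 + b^2.
So M^{-1} = ~M / (a^2 + b^2) = (a - b*e12)/(a^2 + b^2).
a^2 + b^2 = 9 + 1 = 10
Scalar part = 3/10 = 3/10
Bivector coeff = 1/10 = 1/10
M^{-1} = 3/10 + 1/10*e12


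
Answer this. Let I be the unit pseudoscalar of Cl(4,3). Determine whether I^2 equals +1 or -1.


The pseudoscalar I = e1...e_n (product of all n generators) of Cl(p,q) satisfies I^2 = (-1)^(q + n(n-1)/2).
p = 4, q = 3, n = p + q = 7
n(n-1)/2 = 7 * 6 / 2 = 21
Exponent = q + n(n-1)/2 = 3 + 21 = 24
I^2 = (-1)^24 = +1


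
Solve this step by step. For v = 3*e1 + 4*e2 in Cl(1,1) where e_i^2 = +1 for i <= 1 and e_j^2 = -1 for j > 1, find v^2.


v^2 = sum of c_i^2 * e_i^2
Positive signature terms (e_i^2 = +1): 3^2 = 9
Negative signature terms (e_j^2 = -1): 4^2 = 16
v^2 = 9 - 16 = -7


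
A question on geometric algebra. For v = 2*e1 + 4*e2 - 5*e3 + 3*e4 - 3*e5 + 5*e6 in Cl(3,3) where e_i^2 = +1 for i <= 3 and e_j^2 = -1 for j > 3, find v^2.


v^2 = sum of c_i^2 * e_i^2
Positive signature terms (e_i^2 = +1): 2^2 + 4^2 + (-5)^2 = 45
Negative signature terms (e_j^2 = -1): 3^2 + (-3)^2 + 5^2 = 43
v^2 = 45 - 43 = 2


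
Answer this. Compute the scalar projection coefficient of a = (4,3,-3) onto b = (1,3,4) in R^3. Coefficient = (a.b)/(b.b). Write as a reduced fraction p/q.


Projection coefficient = (a . b) / (b . b)
a . b = 4*1 + 3*3 + (-3)*4
= 4 + 9 + (-12) = 1
b . b = 1^2 + 3^2 + 4^2
= 1 + 9 + 16 = 26
Coefficient = 1/26
In lowest terms: 1/26


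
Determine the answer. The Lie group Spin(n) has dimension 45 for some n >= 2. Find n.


dim Spin(n) = dim so(n) = n(n-1)/2.
Solve n(n-1)/2 = 45, i.e. n^2 - n - 90 = 0.
Discriminant = 1 + 8*45 = 361
n = (1 + sqrt(361))/2 = (1 + 19)/2 = 10


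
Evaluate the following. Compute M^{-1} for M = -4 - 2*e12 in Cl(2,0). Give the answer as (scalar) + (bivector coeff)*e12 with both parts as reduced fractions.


M = -4 - 2*e12, where e12^2 = -1.
Since M commutes with its reverse ~M = a - b*e12, M * ~M = a^2 - b^2*e12^2 = a^2 + b^2.
So M^{-1} = ~M / (a^2 + b^2) = (a - b*e12)/(a^2 + b^2).
a^2 + b^2 = 16 + 4 = 20
Scalar part = -4/20 = -1/5
Bivector coeff = 2/20 = 1/10
M^{-1} = -1/5 + 1/10*e12


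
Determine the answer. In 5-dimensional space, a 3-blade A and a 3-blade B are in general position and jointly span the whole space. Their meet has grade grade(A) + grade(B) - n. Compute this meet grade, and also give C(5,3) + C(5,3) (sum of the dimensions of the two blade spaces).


Meet grade = grade(A) + grade(B) - n
= 3 + 3 - 5 = 1
C(5,3) = 10
C(5,3) = 10
dim_A + dim_B = 10 + 10 = 20


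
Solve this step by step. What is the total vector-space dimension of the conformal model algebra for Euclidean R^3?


The conformal model of R^3 uses Cl(4,1): the 3 Euclidean generators plus two extra orthogonal generators e+ (e+^2 = +1) and e- (e-^2 = -1), from which the null vectors e0, einf are built.
Number of generators m = 3 + 2 = 5.
dim Cl(p,q) = 2^m = 2^5 = 32


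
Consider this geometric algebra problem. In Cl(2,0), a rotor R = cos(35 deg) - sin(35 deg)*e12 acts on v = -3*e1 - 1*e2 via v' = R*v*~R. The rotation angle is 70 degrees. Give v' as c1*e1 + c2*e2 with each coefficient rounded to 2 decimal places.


Rotor R = cos(35deg) - sin(35deg)*e12
Rotation angle theta = 2 * 35 = 70 degrees
v' = R*v*~R rotates v by theta.
cos(70deg) = 0.3420, sin(70deg) = 0.9397
v'_1 = -3*cos(70deg) - (-1)*sin(70deg)
= -3*0.3420 - (-1)*0.9397
= -0.09
v'_2 = -3*sin(70deg) + (-1)*cos(70deg)
= -3*0.9397 + (-1)*0.3420
= -3.16
v' = -0.09*e1 - 3.16*e2
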